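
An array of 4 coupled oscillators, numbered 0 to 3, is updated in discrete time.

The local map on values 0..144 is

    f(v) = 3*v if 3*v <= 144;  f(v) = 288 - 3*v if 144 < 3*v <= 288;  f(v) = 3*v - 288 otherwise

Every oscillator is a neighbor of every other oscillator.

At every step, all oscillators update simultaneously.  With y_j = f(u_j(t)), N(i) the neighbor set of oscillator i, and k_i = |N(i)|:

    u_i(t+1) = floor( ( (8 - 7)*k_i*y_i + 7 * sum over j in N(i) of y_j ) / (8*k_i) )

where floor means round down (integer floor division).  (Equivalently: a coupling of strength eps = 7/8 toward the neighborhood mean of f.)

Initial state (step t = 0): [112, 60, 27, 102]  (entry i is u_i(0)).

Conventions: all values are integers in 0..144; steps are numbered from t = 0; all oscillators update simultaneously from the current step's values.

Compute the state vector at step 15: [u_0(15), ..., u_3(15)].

Answer: [45, 45, 45, 45]

Derivation:
t=0: [112, 60, 27, 102]
t=1: [66, 56, 60, 71]
t=2: [99, 94, 96, 102]
t=3: [8, 8, 9, 6]
t=4: [23, 23, 22, 24]
t=5: [69, 69, 69, 68]
t=6: [81, 81, 81, 81]
t=7: [45, 45, 45, 45]
t=8: [135, 135, 135, 135]
t=9: [117, 117, 117, 117]
t=10: [63, 63, 63, 63]
t=11: [99, 99, 99, 99]
t=12: [9, 9, 9, 9]
t=13: [27, 27, 27, 27]
t=14: [81, 81, 81, 81]
t=15: [45, 45, 45, 45]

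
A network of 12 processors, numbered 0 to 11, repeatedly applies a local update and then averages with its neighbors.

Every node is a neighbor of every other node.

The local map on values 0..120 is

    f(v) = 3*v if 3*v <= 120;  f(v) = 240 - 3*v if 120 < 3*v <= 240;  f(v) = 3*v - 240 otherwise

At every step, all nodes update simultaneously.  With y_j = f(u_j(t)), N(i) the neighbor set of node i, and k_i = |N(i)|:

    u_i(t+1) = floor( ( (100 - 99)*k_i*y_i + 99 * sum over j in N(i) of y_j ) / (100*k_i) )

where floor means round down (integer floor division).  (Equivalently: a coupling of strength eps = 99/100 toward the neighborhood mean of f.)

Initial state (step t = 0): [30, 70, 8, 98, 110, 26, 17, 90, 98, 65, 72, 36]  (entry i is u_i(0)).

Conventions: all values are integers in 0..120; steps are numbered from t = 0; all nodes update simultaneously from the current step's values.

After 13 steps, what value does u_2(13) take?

Simulating step by step:
t=0: [30, 70, 8, 98, 110, 26, 17, 90, 98, 65, 72, 36]
t=1: [53, 58, 59, 56, 53, 54, 56, 58, 56, 57, 59, 52]
t=2: [71, 72, 72, 72, 71, 71, 72, 72, 72, 72, 72, 71]
t=3: [24, 25, 25, 25, 24, 24, 25, 25, 25, 25, 25, 24]
t=4: [74, 73, 73, 73, 74, 74, 73, 73, 73, 73, 73, 74]
t=5: [20, 19, 19, 19, 20, 20, 19, 19, 19, 19, 19, 20]
t=6: [57, 58, 58, 58, 57, 57, 58, 58, 58, 58, 58, 57]
t=7: [66, 67, 67, 67, 66, 66, 67, 67, 67, 67, 67, 66]
t=8: [39, 40, 40, 40, 39, 39, 40, 40, 40, 40, 40, 39]
t=9: [119, 118, 118, 118, 119, 119, 118, 118, 118, 118, 118, 119]
t=10: [114, 115, 115, 115, 114, 114, 115, 115, 115, 115, 115, 114]
t=11: [104, 103, 103, 103, 104, 104, 103, 103, 103, 103, 103, 104]
t=12: [69, 70, 70, 70, 69, 69, 70, 70, 70, 70, 70, 69]
t=13: [30, 31, 31, 31, 30, 30, 31, 31, 31, 31, 31, 30]

Answer: u_2(13) = 31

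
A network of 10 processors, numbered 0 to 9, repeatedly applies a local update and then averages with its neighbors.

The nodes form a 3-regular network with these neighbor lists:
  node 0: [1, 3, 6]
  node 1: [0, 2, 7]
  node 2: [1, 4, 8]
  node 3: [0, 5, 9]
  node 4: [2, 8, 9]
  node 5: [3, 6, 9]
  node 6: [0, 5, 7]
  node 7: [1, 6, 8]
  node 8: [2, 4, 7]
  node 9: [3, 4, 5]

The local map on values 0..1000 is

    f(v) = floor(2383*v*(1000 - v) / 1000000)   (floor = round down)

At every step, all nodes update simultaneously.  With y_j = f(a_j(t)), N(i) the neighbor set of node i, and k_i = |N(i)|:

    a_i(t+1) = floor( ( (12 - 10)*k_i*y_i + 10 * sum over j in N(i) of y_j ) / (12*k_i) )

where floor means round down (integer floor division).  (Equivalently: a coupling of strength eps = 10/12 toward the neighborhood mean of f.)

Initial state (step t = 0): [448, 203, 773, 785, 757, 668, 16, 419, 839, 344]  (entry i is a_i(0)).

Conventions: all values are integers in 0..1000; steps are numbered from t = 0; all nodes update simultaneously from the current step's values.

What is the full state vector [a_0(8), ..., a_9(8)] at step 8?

Answer: [580, 580, 580, 580, 580, 580, 580, 580, 580, 580]

Derivation:
t=0: [448, 203, 773, 785, 757, 668, 16, 419, 839, 344]
t=1: [327, 505, 387, 526, 427, 359, 477, 303, 452, 469]
t=2: [582, 541, 585, 561, 582, 586, 536, 578, 556, 578]
t=3: [587, 581, 584, 580, 581, 584, 581, 588, 580, 581]
t=4: [579, 577, 579, 578, 579, 579, 577, 579, 578, 579]
t=5: [580, 580, 580, 580, 580, 580, 580, 580, 580, 580]
t=6: [580, 580, 580, 580, 580, 580, 580, 580, 580, 580]
t=7: [580, 580, 580, 580, 580, 580, 580, 580, 580, 580]
t=8: [580, 580, 580, 580, 580, 580, 580, 580, 580, 580]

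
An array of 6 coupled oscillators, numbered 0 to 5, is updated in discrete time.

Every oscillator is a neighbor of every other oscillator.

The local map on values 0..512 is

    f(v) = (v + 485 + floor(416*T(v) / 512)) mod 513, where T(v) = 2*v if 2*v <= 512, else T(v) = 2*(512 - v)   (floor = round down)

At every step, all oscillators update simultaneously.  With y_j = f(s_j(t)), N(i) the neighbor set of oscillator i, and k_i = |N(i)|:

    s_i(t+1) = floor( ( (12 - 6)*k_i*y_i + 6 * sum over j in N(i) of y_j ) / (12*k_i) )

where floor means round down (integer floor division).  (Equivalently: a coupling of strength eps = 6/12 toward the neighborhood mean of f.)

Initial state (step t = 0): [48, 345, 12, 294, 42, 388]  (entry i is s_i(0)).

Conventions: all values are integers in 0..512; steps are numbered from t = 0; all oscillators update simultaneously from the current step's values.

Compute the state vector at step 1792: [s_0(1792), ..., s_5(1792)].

Answer: [495, 495, 495, 495, 495, 495]
Key observation: The state at step 37, [494, 494, 494, 494, 494, 494], reappears at step 39: the system is in a cycle of period 2 from step 37 on.  Therefore the state at step 1792 equals the state at step 37 + ((1792 - 37) mod 2) = 38, which is [495, 495, 495, 495, 495, 495].

Derivation:
t=0: [48, 345, 12, 294, 42, 388]
t=1: [80, 71, 42, 84, 74, 60]
t=2: [163, 154, 123, 167, 157, 142]
t=3: [380, 371, 338, 384, 374, 358]
t=4: [57, 60, 68, 57, 59, 63]
t=5: [126, 130, 138, 126, 128, 133]
t=6: [308, 313, 321, 308, 311, 316]
t=7: [96, 95, 93, 96, 95, 94]
t=8: [222, 220, 218, 222, 220, 219]
t=9: [38, 36, 34, 38, 36, 35]
t=10: [68, 66, 64, 68, 66, 65]
t=11: [147, 145, 143, 147, 145, 144]
t=12: [354, 352, 350, 354, 352, 351]
t=13: [69, 70, 71, 69, 70, 70]
t=14: [154, 154, 156, 154, 154, 154]
t=15: [376, 376, 378, 376, 376, 376]
t=16: [55, 55, 55, 55, 55, 55]
t=17: [116, 116, 116, 116, 116, 116]
t=18: [276, 276, 276, 276, 276, 276]
t=19: [118, 118, 118, 118, 118, 118]
t=20: [281, 281, 281, 281, 281, 281]
t=21: [115, 115, 115, 115, 115, 115]
t=22: [273, 273, 273, 273, 273, 273]
t=23: [120, 120, 120, 120, 120, 120]
t=24: [287, 287, 287, 287, 287, 287]
t=25: [111, 111, 111, 111, 111, 111]
t=26: [263, 263, 263, 263, 263, 263]
t=27: [126, 126, 126, 126, 126, 126]
t=28: [302, 302, 302, 302, 302, 302]
t=29: [102, 102, 102, 102, 102, 102]
t=30: [239, 239, 239, 239, 239, 239]
t=31: [86, 86, 86, 86, 86, 86]
t=32: [197, 197, 197, 197, 197, 197]
t=33: [489, 489, 489, 489, 489, 489]
t=34: [498, 498, 498, 498, 498, 498]
t=35: [492, 492, 492, 492, 492, 492]
t=36: [496, 496, 496, 496, 496, 496]
t=37: [494, 494, 494, 494, 494, 494]
t=38: [495, 495, 495, 495, 495, 495]
t=39: [494, 494, 494, 494, 494, 494]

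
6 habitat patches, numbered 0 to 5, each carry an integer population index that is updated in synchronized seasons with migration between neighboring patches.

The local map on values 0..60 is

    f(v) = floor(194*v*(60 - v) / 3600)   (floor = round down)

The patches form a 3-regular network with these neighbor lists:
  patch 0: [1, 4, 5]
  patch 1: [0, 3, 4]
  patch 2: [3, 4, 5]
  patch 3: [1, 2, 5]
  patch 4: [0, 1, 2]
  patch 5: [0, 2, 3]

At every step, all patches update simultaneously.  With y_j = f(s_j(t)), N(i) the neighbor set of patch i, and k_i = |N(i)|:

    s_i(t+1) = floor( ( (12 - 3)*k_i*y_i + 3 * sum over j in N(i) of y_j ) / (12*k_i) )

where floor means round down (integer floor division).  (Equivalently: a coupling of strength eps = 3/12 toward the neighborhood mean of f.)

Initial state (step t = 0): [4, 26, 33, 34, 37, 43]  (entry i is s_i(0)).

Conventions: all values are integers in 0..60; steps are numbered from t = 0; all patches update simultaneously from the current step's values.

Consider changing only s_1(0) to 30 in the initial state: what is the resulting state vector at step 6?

Simulating step by step:
t=0: [4, 30, 33, 34, 37, 43]
t=1: [20, 44, 46, 46, 42, 38]
t=2: [42, 37, 35, 35, 39, 43]
t=3: [40, 44, 46, 46, 44, 40]
t=4: [42, 37, 35, 35, 37, 41]
t=5: [40, 44, 46, 46, 44, 41]
t=6: [41, 37, 34, 34, 37, 40]

Answer: [41, 37, 34, 34, 37, 40]
Key observation: This trace re-runs the system from the modified initial state.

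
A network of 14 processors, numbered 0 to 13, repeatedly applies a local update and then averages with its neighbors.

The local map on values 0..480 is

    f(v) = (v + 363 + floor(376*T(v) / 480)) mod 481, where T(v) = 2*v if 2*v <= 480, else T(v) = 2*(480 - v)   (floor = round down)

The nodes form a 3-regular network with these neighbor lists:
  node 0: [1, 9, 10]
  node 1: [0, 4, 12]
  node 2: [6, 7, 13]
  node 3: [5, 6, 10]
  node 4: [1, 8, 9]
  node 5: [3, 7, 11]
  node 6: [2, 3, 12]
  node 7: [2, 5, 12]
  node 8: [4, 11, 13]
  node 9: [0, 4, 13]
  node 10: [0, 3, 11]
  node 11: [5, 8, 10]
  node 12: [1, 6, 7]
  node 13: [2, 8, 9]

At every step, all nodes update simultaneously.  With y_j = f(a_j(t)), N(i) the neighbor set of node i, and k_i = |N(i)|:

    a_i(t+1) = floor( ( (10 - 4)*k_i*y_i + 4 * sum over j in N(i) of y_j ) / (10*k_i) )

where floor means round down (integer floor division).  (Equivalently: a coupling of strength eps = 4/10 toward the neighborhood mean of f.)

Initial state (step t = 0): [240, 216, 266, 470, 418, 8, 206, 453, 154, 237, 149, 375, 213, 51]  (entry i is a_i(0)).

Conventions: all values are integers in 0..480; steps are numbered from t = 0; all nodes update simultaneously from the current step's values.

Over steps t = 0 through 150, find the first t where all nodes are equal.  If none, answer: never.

Simulating step by step:
t=0: [240, 216, 266, 470, 418, 8, 206, 453, 154, 237, 149, 375, 213, 51]  (not all equal)
t=1: [104, 373, 107, 361, 334, 385, 352, 334, 276, 62, 265, 375, 419, 45]  (not all equal)
t=2: [150, 384, 274, 370, 391, 421, 391, 395, 465, 167, 134, 371, 410, 376]  (not all equal)
t=3: [287, 393, 452, 392, 393, 404, 420, 415, 389, 332, 283, 385, 405, 406]  (not all equal)
t=4: [459, 418, 385, 416, 415, 406, 396, 396, 411, 438, 456, 421, 403, 406]  (not all equal)
t=5: [378, 395, 411, 397, 396, 402, 407, 408, 400, 387, 380, 394, 405, 401]  (not all equal)
t=6: [417, 410, 402, 409, 409, 406, 403, 402, 407, 412, 415, 410, 404, 406]  (not all equal)
t=7: [398, 401, 405, 402, 401, 403, 404, 405, 402, 400, 398, 401, 404, 403]  (not all equal)
t=8: [407, 406, 404, 406, 406, 405, 405, 404, 405, 406, 407, 406, 405, 405]  (not all equal)
t=9: [403, 403, 404, 403, 403, 403, 404, 404, 403, 403, 403, 403, 404, 404]  (not all equal)
t=10: [405, 405, 405, 405, 405, 405, 405, 405, 405, 405, 405, 405, 405, 405]  (all equal)

Answer: 10
Key observation: Synchronization is absorbing here: once all nodes are equal they stay equal, and step 10 is the first all-equal step.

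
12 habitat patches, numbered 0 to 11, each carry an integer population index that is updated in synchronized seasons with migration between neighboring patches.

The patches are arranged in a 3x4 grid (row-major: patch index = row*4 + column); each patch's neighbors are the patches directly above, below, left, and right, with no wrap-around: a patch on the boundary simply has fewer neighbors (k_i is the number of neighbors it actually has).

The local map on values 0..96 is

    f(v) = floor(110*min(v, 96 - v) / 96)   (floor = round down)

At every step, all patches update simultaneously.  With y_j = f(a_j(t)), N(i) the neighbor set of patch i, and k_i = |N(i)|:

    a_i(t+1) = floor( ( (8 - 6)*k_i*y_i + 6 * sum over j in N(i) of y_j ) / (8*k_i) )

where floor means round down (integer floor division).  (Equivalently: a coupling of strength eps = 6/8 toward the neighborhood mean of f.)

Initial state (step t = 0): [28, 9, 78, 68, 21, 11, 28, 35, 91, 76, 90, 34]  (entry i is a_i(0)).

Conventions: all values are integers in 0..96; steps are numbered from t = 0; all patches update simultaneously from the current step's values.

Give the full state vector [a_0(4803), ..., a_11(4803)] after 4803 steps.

Simulating step by step:
t=0: [28, 9, 78, 68, 21, 11, 28, 35, 91, 76, 90, 34]
t=1: [20, 18, 23, 30, 18, 19, 22, 35, 18, 11, 24, 26]
t=2: [20, 22, 26, 33, 20, 19, 27, 32, 17, 20, 23, 32]
t=3: [23, 24, 30, 33, 21, 23, 28, 34, 21, 22, 28, 32]
t=4: [25, 28, 32, 36, 25, 26, 32, 35, 24, 26, 31, 35]
t=5: [29, 31, 36, 38, 28, 30, 35, 39, 28, 30, 35, 38]
t=6: [33, 35, 39, 42, 32, 34, 39, 42, 32, 35, 39, 42]
t=7: [37, 39, 44, 46, 36, 39, 43, 47, 37, 39, 44, 46]
t=8: [42, 45, 48, 51, 42, 44, 49, 51, 42, 45, 48, 51]
t=9: [49, 51, 52, 52, 48, 50, 52, 51, 49, 51, 52, 52]
t=10: [53, 51, 50, 50, 53, 51, 50, 50, 53, 51, 50, 50]
t=11: [49, 50, 51, 52, 49, 50, 51, 52, 49, 50, 51, 52]
t=12: [52, 52, 51, 50, 52, 52, 51, 50, 52, 52, 51, 50]
t=13: [50, 50, 51, 51, 50, 50, 51, 51, 50, 50, 51, 51]
t=14: [52, 51, 51, 51, 52, 51, 51, 51, 52, 51, 51, 51]
t=15: [50, 50, 51, 51, 50, 50, 51, 51, 50, 50, 51, 51]

Answer: [50, 50, 51, 51, 50, 50, 51, 51, 50, 50, 51, 51]
Key observation: The state at step 13, [50, 50, 51, 51, 50, 50, 51, 51, 50, 50, 51, 51], reappears at step 15: the system is in a cycle of period 2 from step 13 on.  Therefore the state at step 4803 equals the state at step 13 + ((4803 - 13) mod 2) = 13, which is [50, 50, 51, 51, 50, 50, 51, 51, 50, 50, 51, 51].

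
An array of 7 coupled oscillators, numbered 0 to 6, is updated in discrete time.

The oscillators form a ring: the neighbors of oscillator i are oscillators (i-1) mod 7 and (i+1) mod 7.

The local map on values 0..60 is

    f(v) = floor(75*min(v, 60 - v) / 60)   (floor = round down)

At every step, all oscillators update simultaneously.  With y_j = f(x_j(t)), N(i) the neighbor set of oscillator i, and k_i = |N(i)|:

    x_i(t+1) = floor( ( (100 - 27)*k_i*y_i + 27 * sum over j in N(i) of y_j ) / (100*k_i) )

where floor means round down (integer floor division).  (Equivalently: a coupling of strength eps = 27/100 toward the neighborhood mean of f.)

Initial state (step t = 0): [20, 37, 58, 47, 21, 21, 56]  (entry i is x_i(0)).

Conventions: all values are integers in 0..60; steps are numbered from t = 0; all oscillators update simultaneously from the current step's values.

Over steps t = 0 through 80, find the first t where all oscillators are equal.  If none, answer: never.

Answer: never
Key observation: The state at step 11 reappears at step 17 — the system is in a cycle of period 6 from step 11 on.  No step 0..17 is synchronized, and the cycle repeats forever, so no step up to 80 (or ever) has all oscillators equal.

Derivation:
t=0: [20, 37, 58, 47, 21, 21, 56]  (not all equal)
t=1: [22, 24, 7, 15, 24, 23, 10]  (not all equal)
t=2: [25, 26, 12, 18, 28, 26, 16]  (not all equal)
t=3: [29, 29, 18, 22, 32, 30, 23]  (not all equal)
t=4: [34, 34, 24, 27, 34, 35, 30]  (not all equal)
t=5: [32, 31, 30, 32, 32, 31, 35]  (not all equal)
t=6: [34, 36, 36, 35, 35, 35, 32]  (not all equal)
t=7: [32, 30, 30, 30, 31, 31, 34]  (not all equal)
t=8: [34, 36, 37, 36, 36, 35, 32]  (not all equal)
t=9: [32, 30, 28, 29, 30, 31, 34]  (not all equal)
t=10: [34, 36, 35, 36, 36, 35, 32]  (not all equal)
t=11: [32, 30, 30, 30, 30, 31, 34]  (not all equal)
t=12: [34, 36, 37, 37, 36, 35, 32]  (not all equal)
t=13: [32, 30, 28, 28, 29, 31, 34]  (not all equal)
t=14: [34, 36, 35, 35, 35, 35, 32]  (not all equal)
t=15: [32, 30, 30, 31, 31, 31, 34]  (not all equal)
t=16: [34, 36, 36, 36, 36, 35, 32]  (not all equal)
t=17: [32, 30, 30, 30, 30, 31, 34]  (not all equal)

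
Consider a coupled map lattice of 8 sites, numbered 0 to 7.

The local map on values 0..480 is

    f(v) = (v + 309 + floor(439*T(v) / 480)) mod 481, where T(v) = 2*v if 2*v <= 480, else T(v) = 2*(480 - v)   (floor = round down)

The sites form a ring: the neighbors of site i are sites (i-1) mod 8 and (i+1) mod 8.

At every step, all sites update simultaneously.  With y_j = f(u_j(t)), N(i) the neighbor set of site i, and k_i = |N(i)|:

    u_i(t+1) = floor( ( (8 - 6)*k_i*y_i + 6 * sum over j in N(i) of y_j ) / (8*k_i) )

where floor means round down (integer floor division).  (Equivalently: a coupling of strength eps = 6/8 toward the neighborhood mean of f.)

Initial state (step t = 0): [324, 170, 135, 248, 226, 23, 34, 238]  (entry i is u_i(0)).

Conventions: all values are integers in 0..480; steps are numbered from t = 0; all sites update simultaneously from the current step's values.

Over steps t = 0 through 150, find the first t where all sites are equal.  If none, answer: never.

Simulating step by step:
t=0: [324, 170, 135, 248, 226, 23, 34, 238]  (not all equal)
t=1: [232, 319, 174, 258, 264, 420, 249, 320]  (not all equal)
t=2: [331, 231, 249, 125, 139, 98, 303, 117]  (not all equal)
t=3: [167, 168, 72, 134, 162, 279, 212, 371]  (not all equal)
t=4: [337, 199, 199, 170, 326, 385, 433, 372]  (not all equal)
t=5: [402, 404, 359, 386, 369, 389, 380, 388]  (not all equal)
t=6: [376, 385, 385, 399, 388, 392, 385, 381]  (not all equal)
t=7: [389, 389, 381, 382, 379, 383, 385, 390]  (not all equal)
t=8: [382, 385, 387, 390, 389, 388, 385, 383]  (not all equal)
t=9: [387, 386, 384, 383, 383, 384, 386, 387]  (not all equal)
t=10: [385, 385, 386, 387, 387, 386, 385, 385]  (not all equal)
t=11: [386, 385, 385, 385, 385, 385, 385, 386]  (not all equal)
t=12: [385, 385, 386, 386, 386, 386, 385, 385]  (not all equal)
t=13: [386, 385, 385, 385, 385, 385, 385, 386]  (not all equal)

Answer: never
Key observation: The state at step 11 reappears at step 13 — the system is in a cycle of period 2 from step 11 on.  No step 0..13 is synchronized, and the cycle repeats forever, so no step up to 150 (or ever) has all sites equal.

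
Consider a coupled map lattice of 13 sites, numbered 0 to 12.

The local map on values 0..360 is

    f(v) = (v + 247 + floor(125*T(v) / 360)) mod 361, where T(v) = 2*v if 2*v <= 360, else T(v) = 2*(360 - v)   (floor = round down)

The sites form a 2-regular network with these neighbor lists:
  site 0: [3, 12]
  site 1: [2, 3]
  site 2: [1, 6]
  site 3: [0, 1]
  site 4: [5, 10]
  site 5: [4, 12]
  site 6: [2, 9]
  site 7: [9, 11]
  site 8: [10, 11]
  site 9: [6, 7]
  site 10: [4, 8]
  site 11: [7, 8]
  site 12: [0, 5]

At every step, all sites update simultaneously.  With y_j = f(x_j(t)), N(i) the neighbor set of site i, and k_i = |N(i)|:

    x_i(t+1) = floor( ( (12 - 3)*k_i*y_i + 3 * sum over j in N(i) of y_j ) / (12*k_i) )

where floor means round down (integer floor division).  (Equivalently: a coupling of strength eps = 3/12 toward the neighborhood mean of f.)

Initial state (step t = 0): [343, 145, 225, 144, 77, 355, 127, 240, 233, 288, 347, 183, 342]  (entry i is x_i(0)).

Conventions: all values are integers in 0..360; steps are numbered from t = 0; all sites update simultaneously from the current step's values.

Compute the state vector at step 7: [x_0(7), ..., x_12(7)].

Answer: [151, 170, 96, 67, 195, 194, 281, 190, 195, 188, 195, 194, 190]

Derivation:
t=0: [343, 145, 225, 144, 77, 355, 127, 240, 233, 288, 347, 183, 342]
t=1: [226, 140, 182, 143, 72, 215, 129, 208, 209, 206, 209, 195, 240]
t=2: [195, 132, 171, 137, 56, 177, 126, 198, 198, 186, 175, 196, 207]
t=3: [185, 118, 157, 126, 301, 206, 120, 195, 194, 180, 203, 195, 196]
t=4: [180, 95, 135, 108, 219, 201, 109, 194, 195, 178, 201, 195, 195]
t=5: [176, 57, 100, 81, 200, 197, 90, 194, 195, 173, 197, 195, 194]
t=6: [165, 267, 88, 83, 196, 196, 57, 193, 195, 163, 196, 195, 193]
t=7: [151, 170, 96, 67, 195, 194, 281, 190, 195, 188, 195, 194, 190]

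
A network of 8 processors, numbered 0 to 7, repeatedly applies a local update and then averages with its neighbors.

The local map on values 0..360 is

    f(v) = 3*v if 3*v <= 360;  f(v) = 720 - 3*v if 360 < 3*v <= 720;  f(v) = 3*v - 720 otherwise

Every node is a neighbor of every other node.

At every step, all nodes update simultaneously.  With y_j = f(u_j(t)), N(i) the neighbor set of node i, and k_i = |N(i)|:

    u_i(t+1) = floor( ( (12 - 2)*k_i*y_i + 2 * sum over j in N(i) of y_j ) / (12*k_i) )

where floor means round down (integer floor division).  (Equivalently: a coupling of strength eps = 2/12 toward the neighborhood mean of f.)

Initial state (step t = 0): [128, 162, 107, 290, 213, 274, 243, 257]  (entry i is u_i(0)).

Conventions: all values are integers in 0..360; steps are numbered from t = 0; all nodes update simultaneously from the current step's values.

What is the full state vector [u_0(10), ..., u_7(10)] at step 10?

Answer: [98, 246, 222, 171, 168, 287, 69, 321]

Derivation:
t=0: [128, 162, 107, 290, 213, 274, 243, 257]
t=1: [302, 220, 290, 152, 96, 113, 37, 71]
t=2: [188, 86, 159, 252, 271, 312, 128, 210]
t=3: [160, 242, 230, 63, 109, 208, 306, 106]
t=4: [227, 38, 57, 186, 298, 111, 193, 290]
t=5: [62, 122, 169, 161, 171, 300, 144, 152]
t=6: [196, 332, 218, 237, 213, 191, 279, 259]
t=7: [127, 244, 74, 28, 86, 140, 115, 67]
t=8: [316, 51, 221, 109, 250, 284, 321, 204]
t=9: [215, 154, 76, 295, 54, 137, 227, 117]
t=10: [98, 246, 222, 171, 168, 287, 69, 321]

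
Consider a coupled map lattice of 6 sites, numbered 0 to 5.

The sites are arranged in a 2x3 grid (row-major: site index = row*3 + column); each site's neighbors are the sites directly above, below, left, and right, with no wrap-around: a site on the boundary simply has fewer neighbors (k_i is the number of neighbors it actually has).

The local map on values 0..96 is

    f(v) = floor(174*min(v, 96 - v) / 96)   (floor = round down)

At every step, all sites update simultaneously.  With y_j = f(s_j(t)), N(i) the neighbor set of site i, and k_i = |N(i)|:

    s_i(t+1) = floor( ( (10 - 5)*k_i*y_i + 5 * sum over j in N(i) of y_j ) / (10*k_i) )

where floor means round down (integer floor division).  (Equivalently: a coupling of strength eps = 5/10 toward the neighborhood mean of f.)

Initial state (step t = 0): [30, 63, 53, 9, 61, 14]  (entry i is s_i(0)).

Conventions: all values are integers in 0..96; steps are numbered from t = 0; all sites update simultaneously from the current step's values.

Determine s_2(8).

Simulating step by step:
t=0: [30, 63, 53, 9, 61, 14]
t=1: [45, 61, 59, 37, 48, 47]
t=2: [73, 70, 70, 75, 79, 81]
t=3: [41, 43, 42, 36, 33, 32]
t=4: [72, 73, 71, 65, 62, 62]
t=5: [45, 45, 48, 54, 56, 57]
t=6: [79, 80, 81, 76, 73, 74]
t=7: [31, 30, 30, 35, 37, 36]
t=8: [57, 56, 56, 62, 63, 62]

Answer: s_2(8) = 56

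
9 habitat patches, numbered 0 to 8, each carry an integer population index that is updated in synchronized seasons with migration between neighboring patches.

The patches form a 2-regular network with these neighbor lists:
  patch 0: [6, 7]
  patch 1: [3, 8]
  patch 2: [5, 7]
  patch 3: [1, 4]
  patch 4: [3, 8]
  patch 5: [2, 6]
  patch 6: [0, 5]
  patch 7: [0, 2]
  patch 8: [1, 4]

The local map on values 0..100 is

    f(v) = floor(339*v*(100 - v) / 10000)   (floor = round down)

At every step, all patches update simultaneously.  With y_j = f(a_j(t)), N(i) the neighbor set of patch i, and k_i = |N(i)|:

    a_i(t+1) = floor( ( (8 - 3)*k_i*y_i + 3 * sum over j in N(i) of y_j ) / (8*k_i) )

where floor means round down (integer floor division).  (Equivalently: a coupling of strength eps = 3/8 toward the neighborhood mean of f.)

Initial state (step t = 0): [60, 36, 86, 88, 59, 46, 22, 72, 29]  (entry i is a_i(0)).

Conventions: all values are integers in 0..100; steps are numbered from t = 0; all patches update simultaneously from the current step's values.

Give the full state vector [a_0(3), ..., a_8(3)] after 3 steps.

Simulating step by step:
t=0: [60, 36, 86, 88, 59, 46, 22, 72, 29]
t=1: [74, 68, 53, 51, 70, 70, 67, 65, 73]
t=2: [68, 73, 80, 79, 72, 74, 71, 76, 68]
t=3: [70, 65, 57, 60, 66, 63, 69, 61, 70]

Answer: [70, 65, 57, 60, 66, 63, 69, 61, 70]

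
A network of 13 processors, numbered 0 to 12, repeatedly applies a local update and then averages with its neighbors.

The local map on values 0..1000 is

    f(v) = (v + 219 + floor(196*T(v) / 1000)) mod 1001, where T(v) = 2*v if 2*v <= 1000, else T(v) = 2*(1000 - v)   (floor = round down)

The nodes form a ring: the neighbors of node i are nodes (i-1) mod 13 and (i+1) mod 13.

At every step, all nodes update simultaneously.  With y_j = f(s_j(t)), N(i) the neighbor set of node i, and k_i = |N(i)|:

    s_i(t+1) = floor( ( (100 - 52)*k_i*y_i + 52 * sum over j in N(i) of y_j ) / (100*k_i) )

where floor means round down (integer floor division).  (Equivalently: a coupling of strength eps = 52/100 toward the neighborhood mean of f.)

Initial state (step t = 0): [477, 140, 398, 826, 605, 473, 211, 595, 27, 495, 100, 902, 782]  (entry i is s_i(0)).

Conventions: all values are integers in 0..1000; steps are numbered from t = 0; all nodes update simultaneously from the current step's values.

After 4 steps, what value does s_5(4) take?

Answer: s_5(4) = 759

Derivation:
t=0: [477, 140, 398, 826, 605, 473, 211, 595, 27, 495, 100, 902, 782]
t=1: [552, 628, 507, 509, 726, 808, 726, 666, 611, 595, 449, 191, 311]
t=2: [881, 961, 938, 693, 289, 75, 54, 275, 727, 941, 783, 621, 684]
t=3: [126, 177, 144, 223, 390, 392, 381, 378, 228, 123, 345, 503, 306]
t=4: [477, 434, 459, 560, 701, 759, 751, 691, 552, 508, 675, 788, 649]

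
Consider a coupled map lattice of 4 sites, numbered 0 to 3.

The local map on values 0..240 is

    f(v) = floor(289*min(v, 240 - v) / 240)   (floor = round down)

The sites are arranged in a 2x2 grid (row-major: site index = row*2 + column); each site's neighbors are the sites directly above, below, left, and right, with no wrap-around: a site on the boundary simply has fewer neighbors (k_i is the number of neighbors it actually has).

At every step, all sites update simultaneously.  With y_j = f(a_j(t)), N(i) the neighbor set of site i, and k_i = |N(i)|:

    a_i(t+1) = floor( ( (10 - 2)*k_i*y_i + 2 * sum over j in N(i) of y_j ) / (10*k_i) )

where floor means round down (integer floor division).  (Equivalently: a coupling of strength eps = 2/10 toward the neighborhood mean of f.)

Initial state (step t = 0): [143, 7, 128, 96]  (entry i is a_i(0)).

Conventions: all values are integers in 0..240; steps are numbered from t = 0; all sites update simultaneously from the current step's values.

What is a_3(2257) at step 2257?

Answer: a_3(2257) = 143
Key observation: The state at step 23, [139, 139, 139, 139], reappears at step 27: the system is in a cycle of period 4 from step 23 on.  Therefore the state at step 2257 equals the state at step 23 + ((2257 - 23) mod 4) = 25, which is [143, 143, 143, 143].

Derivation:
t=0: [143, 7, 128, 96]
t=1: [107, 29, 130, 106]
t=2: [119, 52, 131, 118]
t=3: [133, 78, 133, 132]
t=4: [124, 100, 128, 126]
t=5: [136, 123, 134, 135]
t=6: [126, 137, 126, 127]
t=7: [135, 126, 136, 134]
t=8: [127, 134, 125, 127]
t=9: [135, 128, 137, 135]
t=10: [126, 132, 124, 126]
t=11: [136, 131, 138, 136]
t=12: [125, 129, 122, 125]
t=13: [137, 134, 141, 137]
t=14: [123, 126, 120, 123]
t=15: [140, 137, 143, 140]
t=16: [120, 123, 116, 120]
t=17: [143, 140, 140, 143]
t=18: [116, 119, 119, 116]
t=19: [139, 142, 142, 139]
t=20: [120, 118, 118, 120]
t=21: [143, 142, 142, 143]
t=22: [116, 117, 117, 116]
t=23: [139, 139, 139, 139]
t=24: [121, 121, 121, 121]
t=25: [143, 143, 143, 143]
t=26: [116, 116, 116, 116]
t=27: [139, 139, 139, 139]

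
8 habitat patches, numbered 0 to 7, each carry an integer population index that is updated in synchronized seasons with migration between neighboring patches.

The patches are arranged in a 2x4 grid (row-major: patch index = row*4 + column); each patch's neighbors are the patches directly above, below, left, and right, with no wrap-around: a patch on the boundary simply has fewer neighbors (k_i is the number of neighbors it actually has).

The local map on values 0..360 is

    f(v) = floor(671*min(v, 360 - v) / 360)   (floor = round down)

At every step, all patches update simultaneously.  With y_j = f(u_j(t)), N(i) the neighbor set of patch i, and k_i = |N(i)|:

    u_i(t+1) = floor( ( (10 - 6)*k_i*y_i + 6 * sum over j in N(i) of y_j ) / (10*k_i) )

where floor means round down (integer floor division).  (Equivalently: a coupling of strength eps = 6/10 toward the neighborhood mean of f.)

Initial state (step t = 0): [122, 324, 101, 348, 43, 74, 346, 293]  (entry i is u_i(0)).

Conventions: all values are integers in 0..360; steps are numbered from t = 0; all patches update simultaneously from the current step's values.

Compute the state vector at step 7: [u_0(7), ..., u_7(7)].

Answer: [254, 268, 254, 209, 259, 269, 252, 204]

Derivation:
t=0: [122, 324, 101, 348, 43, 74, 346, 293]
t=1: [134, 137, 98, 102, 141, 89, 100, 64]
t=2: [254, 221, 199, 166, 229, 206, 167, 160]
t=3: [229, 260, 295, 303, 242, 277, 301, 305]
t=4: [219, 178, 128, 109, 207, 164, 119, 105]
t=5: [289, 293, 246, 211, 284, 289, 236, 205]
t=6: [132, 144, 211, 260, 135, 152, 218, 267]
t=7: [254, 268, 254, 209, 259, 269, 252, 204]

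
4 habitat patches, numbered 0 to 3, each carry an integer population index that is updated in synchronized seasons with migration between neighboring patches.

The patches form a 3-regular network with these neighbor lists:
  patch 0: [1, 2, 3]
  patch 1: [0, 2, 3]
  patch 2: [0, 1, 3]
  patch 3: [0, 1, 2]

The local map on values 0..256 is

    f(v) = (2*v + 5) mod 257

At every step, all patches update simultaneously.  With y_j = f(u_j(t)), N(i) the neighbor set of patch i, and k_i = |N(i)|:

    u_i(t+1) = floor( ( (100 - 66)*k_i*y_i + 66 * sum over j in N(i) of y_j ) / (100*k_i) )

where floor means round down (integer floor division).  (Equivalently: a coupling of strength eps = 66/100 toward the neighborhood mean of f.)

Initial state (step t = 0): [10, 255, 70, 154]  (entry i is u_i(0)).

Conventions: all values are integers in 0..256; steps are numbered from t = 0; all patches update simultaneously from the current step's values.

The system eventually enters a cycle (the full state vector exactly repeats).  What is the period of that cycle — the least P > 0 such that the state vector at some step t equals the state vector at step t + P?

Simulating step by step:
t=0: [10, 255, 70, 154]
t=1: [52, 50, 67, 56]
t=2: [116, 116, 120, 117]
t=3: [239, 239, 240, 239]
t=4: [226, 226, 226, 226]
t=5: [200, 200, 200, 200]
t=6: [148, 148, 148, 148]
t=7: [44, 44, 44, 44]
t=8: [93, 93, 93, 93]
t=9: [191, 191, 191, 191]
t=10: [130, 130, 130, 130]
t=11: [8, 8, 8, 8]
t=12: [21, 21, 21, 21]
t=13: [47, 47, 47, 47]
t=14: [99, 99, 99, 99]
t=15: [203, 203, 203, 203]
t=16: [154, 154, 154, 154]
t=17: [56, 56, 56, 56]
t=18: [117, 117, 117, 117]
t=19: [239, 239, 239, 239]
t=20: [226, 226, 226, 226]

Answer: 16
Key observation: The state at step 4, [226, 226, 226, 226], reappears at step 20 — and no state repeats earlier — so the cycle the system enters has period 16.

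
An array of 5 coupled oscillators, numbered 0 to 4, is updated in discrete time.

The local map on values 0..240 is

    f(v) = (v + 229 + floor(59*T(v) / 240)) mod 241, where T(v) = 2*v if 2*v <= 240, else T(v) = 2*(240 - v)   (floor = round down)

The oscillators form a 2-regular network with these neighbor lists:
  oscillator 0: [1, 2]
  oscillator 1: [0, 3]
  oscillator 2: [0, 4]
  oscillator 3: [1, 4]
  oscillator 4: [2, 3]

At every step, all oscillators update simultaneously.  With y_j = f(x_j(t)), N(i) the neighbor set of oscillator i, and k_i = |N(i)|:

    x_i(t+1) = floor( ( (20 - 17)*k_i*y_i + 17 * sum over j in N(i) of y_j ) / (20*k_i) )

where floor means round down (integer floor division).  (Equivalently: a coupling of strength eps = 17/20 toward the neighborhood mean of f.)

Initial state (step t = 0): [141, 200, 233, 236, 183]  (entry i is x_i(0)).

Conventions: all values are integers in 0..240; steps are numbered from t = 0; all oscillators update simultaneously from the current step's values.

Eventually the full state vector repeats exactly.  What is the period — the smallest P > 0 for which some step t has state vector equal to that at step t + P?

Simulating step by step:
t=0: [141, 200, 233, 236, 183]
t=1: [209, 201, 193, 206, 220]
t=2: [206, 210, 212, 212, 208]
t=3: [212, 211, 210, 211, 212]
t=4: [212, 213, 212, 213, 212]
t=5: [213, 213, 213, 213, 213]
t=6: [214, 214, 214, 214, 214]
t=7: [214, 214, 214, 214, 214]

Answer: 1
Key observation: The state at step 6, [214, 214, 214, 214, 214], reappears at step 7 — and no state repeats earlier — so the cycle the system enters has period 1.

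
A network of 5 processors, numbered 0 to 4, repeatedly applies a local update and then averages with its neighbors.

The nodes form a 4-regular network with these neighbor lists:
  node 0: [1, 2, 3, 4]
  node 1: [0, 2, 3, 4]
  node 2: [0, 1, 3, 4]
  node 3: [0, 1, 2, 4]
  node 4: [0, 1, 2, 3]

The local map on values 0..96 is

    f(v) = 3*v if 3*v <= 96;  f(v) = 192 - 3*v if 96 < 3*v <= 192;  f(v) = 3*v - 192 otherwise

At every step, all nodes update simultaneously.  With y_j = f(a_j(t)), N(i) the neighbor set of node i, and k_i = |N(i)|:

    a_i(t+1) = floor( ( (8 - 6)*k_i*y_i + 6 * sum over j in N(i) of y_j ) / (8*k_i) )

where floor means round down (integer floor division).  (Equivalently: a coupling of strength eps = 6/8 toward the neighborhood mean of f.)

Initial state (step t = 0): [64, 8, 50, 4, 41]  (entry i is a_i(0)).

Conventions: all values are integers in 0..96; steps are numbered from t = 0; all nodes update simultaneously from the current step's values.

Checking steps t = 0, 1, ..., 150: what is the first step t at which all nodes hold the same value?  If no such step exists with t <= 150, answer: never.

Simulating step by step:
t=0: [64, 8, 50, 4, 41]  (not all equal)
t=1: [27, 29, 30, 28, 31]  (not all equal)
t=2: [86, 87, 87, 86, 87]  (not all equal)
t=3: [67, 67, 67, 67, 67]  (all equal)

Answer: 3
Key observation: Synchronization is absorbing here: once all nodes are equal they stay equal, and step 3 is the first all-equal step.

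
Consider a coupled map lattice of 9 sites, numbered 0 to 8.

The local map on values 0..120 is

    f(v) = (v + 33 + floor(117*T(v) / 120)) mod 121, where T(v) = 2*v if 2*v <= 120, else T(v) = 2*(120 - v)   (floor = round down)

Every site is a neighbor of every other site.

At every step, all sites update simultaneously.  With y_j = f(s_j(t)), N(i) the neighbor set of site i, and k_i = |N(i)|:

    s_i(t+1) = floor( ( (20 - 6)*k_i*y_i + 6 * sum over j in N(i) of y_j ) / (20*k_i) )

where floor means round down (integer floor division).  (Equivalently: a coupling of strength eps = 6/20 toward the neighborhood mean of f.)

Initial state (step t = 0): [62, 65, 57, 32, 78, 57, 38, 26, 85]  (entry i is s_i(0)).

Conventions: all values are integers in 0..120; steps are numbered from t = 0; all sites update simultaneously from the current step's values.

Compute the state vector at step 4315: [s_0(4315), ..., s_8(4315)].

Answer: [74, 74, 74, 74, 74, 74, 74, 74, 74]
Key observation: The state at step 11, [74, 74, 74, 74, 74, 74, 74, 74, 74], reappears at step 13: the system is in a cycle of period 2 from step 11 on.  Therefore the state at step 4315 equals the state at step 11 + ((4315 - 11) mod 2) = 11, which is [74, 74, 74, 74, 74, 74, 74, 74, 74].

Derivation:
t=0: [62, 65, 57, 32, 78, 57, 38, 26, 85]
t=1: [80, 78, 75, 26, 69, 75, 38, 94, 65]
t=2: [70, 71, 73, 96, 77, 73, 39, 61, 79]
t=3: [75, 74, 73, 59, 70, 73, 41, 81, 69]
t=4: [73, 73, 74, 81, 76, 74, 45, 69, 77]
t=5: [74, 74, 73, 69, 72, 73, 53, 77, 71]
t=6: [75, 75, 75, 78, 76, 75, 70, 73, 77]
t=7: [74, 74, 74, 72, 73, 74, 77, 75, 72]
t=8: [75, 75, 75, 76, 75, 75, 73, 74, 76]
t=9: [74, 74, 74, 73, 74, 74, 75, 74, 73]
t=10: [75, 75, 75, 75, 75, 75, 74, 75, 75]
t=11: [74, 74, 74, 74, 74, 74, 74, 74, 74]
t=12: [75, 75, 75, 75, 75, 75, 75, 75, 75]
t=13: [74, 74, 74, 74, 74, 74, 74, 74, 74]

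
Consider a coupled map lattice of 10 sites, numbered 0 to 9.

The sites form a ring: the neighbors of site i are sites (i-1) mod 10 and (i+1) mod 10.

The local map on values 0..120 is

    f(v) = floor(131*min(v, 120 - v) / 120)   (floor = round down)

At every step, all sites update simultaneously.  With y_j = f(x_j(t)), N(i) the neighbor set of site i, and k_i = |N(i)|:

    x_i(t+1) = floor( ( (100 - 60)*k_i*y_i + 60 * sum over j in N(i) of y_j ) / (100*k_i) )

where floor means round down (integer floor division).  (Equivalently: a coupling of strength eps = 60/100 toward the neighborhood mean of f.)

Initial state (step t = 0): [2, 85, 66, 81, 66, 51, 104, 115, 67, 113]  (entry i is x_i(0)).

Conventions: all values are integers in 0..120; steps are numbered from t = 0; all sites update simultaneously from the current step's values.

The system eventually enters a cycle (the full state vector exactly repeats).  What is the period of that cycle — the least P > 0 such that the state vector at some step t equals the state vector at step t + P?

Answer: 2
Key observation: The state at step 15, [63, 63, 63, 63, 63, 63, 63, 63, 63, 63], reappears at step 17 — and no state repeats earlier — so the cycle the system enters has period 2.

Derivation:
t=0: [2, 85, 66, 81, 66, 51, 104, 115, 67, 113]
t=1: [14, 33, 47, 51, 52, 44, 24, 24, 26, 20]
t=2: [23, 34, 47, 54, 53, 43, 32, 26, 25, 21]
t=3: [27, 37, 48, 55, 54, 45, 35, 29, 25, 24]
t=4: [31, 40, 50, 57, 55, 48, 39, 31, 27, 27]
t=5: [34, 43, 53, 59, 58, 51, 42, 34, 30, 30]
t=6: [38, 46, 55, 61, 60, 54, 45, 37, 33, 33]
t=7: [42, 50, 58, 63, 62, 57, 49, 41, 37, 37]
t=8: [46, 54, 60, 62, 62, 59, 53, 45, 41, 41]
t=9: [50, 57, 62, 63, 63, 61, 56, 49, 45, 45]
t=10: [54, 59, 62, 62, 62, 62, 59, 54, 50, 50]
t=11: [58, 61, 63, 63, 63, 63, 61, 58, 55, 55]
t=12: [62, 63, 62, 62, 62, 62, 63, 62, 60, 60]
t=13: [63, 62, 62, 63, 63, 62, 62, 63, 64, 64]
t=14: [62, 62, 62, 62, 62, 62, 62, 62, 61, 61]
t=15: [63, 63, 63, 63, 63, 63, 63, 63, 63, 63]
t=16: [62, 62, 62, 62, 62, 62, 62, 62, 62, 62]
t=17: [63, 63, 63, 63, 63, 63, 63, 63, 63, 63]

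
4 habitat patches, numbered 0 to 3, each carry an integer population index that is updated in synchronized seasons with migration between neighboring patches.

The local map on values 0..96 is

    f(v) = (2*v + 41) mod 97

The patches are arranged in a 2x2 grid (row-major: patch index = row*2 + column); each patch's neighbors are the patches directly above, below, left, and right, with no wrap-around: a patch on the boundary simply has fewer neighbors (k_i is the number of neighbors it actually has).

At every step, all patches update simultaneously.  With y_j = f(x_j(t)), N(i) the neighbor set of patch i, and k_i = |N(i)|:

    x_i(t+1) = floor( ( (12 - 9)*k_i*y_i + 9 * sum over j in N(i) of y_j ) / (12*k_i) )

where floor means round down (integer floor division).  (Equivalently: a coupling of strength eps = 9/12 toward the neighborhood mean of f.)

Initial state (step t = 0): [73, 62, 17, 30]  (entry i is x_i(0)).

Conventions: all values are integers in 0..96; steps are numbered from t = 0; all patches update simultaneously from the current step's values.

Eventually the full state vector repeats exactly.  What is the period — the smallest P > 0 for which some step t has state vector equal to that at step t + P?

Answer: 18
Key observation: The state at step 18, [66, 78, 78, 66], reappears at step 36 — and no state repeats earlier — so the cycle the system enters has period 18.

Derivation:
t=0: [73, 62, 17, 30]
t=1: [76, 52, 54, 54]
t=2: [61, 67, 68, 50]
t=3: [75, 60, 61, 70]
t=4: [72, 82, 83, 69]
t=5: [31, 66, 67, 29]
t=6: [59, 22, 22, 58]
t=7: [79, 67, 67, 78]
t=8: [59, 22, 22, 59]
t=9: [79, 67, 67, 79]
t=10: [59, 23, 23, 59]
t=11: [80, 68, 68, 80]
t=12: [61, 25, 25, 61]
t=13: [84, 72, 72, 84]
t=14: [69, 33, 33, 69]
t=15: [28, 64, 64, 28]
t=16: [54, 18, 18, 54]
t=17: [70, 58, 58, 70]
t=18: [66, 78, 78, 66]
t=19: [21, 57, 57, 21]
t=20: [64, 76, 76, 64]
t=21: [90, 78, 78, 90]
t=22: [9, 21, 21, 9]
t=23: [77, 65, 65, 77]
t=24: [55, 19, 19, 55]
t=25: [72, 60, 60, 72]
t=26: [70, 82, 82, 70]
t=27: [29, 65, 65, 29]
t=28: [56, 20, 20, 56]
t=29: [74, 62, 62, 74]
t=30: [74, 86, 86, 74]
t=31: [37, 73, 73, 37]
t=32: [72, 36, 36, 72]
t=33: [34, 70, 70, 34]
t=34: [66, 30, 30, 66]
t=35: [22, 58, 58, 22]
t=36: [66, 78, 78, 66]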